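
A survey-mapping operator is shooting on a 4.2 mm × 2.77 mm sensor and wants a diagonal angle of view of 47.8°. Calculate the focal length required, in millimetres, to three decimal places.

5.677 mm

Sensor diagonal = √(4.2² + 2.77²) = √25.3129 ≈ 5.0312 mm.
From α = 2·arctan(d/2f) we get f = d / (2·tan(α/2)).
With d = 5.0312 mm and α/2 = 23.9°, tan(α/2) ≈ 0.44314, so f ≈ 5.0312 / 0.88628 ≈ 5.6768 mm.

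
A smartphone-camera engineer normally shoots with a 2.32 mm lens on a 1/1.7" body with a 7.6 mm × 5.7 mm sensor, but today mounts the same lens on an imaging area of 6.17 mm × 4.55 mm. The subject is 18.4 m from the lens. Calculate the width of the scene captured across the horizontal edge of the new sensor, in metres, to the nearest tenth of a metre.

The focal length stays 2.32 mm; the relevant sensor dimension is now w = 6.17 mm. Object distance dₒ = 18.4 m = 18400 mm.
Thin-lens field width W = w·(dₒ − f)/f = 6.17 × (18400 − 2.32)/2.32 ≈ 48928.313 mm = 48.9283 m.

48.9 m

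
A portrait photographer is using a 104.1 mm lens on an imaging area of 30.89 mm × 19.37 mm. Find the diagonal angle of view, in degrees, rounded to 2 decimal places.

19.87°

Sensor diagonal = √(30.89² + 19.37²) = √1329.3890 ≈ 36.4608 mm.
Angle of view α = 2·arctan(d/2f) with d = 36.4608 mm and f = 104.1 mm.
d/2f = 0.17512; arctan(0.17512) ≈ 9.9331°, so α ≈ 19.8663°.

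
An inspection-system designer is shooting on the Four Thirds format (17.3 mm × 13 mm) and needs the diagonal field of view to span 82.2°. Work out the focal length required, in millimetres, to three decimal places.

Sensor diagonal = √(17.3² + 13²) = √468.2900 ≈ 21.6400 mm.
From α = 2·arctan(d/2f) we get f = d / (2·tan(α/2)).
With d = 21.6400 mm and α/2 = 41.1°, tan(α/2) ≈ 0.87236, so f ≈ 21.6400 / 1.74471 ≈ 12.4032 mm.

12.403 mm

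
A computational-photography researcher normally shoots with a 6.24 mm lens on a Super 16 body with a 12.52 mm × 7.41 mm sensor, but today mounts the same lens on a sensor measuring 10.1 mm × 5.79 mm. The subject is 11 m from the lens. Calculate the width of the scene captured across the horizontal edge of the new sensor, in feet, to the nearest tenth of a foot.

58.4 ft

The focal length stays 6.24 mm; the relevant sensor dimension is now w = 10.1 mm. Object distance dₒ = 11 m = 11000 mm.
Thin-lens field width W = w·(dₒ − f)/f = 10.1 × (11000 − 6.24)/6.24 ≈ 17794.387 mm = 17794.387/304.8 ft = 58.3805 ft.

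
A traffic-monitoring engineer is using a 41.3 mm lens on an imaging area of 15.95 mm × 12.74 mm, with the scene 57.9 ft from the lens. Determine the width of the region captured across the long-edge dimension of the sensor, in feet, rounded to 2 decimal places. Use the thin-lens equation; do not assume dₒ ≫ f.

dₒ: 57.9 ft × 304.8 mm/ft = 17647.92 mm.
Similar triangles through the lens centre give W/dₒ = w/dᵢ; with 1/f = 1/dₒ + 1/dᵢ this gives W = w·(dₒ − f)/f.
W = 15.95 mm × (17647.9 − 41.3) / 41.3 = 15.95 × 426.3104 ≈ 6799.651 mm = 6799.651/304.8 ft = 22.3086 ft.

22.31 ft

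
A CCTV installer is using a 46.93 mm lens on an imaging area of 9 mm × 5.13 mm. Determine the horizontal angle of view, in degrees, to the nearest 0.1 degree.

Angle of view α = 2·arctan(w/2f) with w = 9 mm and f = 46.93 mm.
w/2f = 0.09589; arctan(0.09589) ≈ 5.4772°, so α ≈ 10.9544°.

11.0°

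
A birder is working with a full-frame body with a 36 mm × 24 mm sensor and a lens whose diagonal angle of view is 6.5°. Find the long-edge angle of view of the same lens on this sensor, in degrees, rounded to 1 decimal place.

Sensor diagonal = √(36² + 24²) = √1872.0000 ≈ 43.2666 mm.
From the diagonal AOV: f = 43.2666 / (2·tan(3.25°)) = 43.2666 / 0.11357 ≈ 380.9746 mm.
Long-edge AOV = 2·arctan(36 / (2 × 380.9746)) = 2·arctan(0.04725) ≈ 5.4101°.

5.4°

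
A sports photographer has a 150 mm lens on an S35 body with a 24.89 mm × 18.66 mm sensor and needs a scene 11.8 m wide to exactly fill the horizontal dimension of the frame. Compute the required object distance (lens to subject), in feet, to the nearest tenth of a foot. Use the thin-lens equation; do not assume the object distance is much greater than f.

233.8 ft

W: 11.8 m = 11800 mm.
Magnification m = w/W = dᵢ/dₒ; combined with 1/f = 1/dₒ + 1/dᵢ this gives dₒ = f·(1 + W/w).
dₒ = 150 mm × (1 + 11800/24.89) = 150 × 475.0860 ≈ 71262.897 mm = 71262.897/304.8 ft = 233.802 ft.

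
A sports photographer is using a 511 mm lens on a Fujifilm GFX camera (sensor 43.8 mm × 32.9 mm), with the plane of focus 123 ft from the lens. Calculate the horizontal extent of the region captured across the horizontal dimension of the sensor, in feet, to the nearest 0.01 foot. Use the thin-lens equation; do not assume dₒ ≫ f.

10.40 ft

dₒ: 123 ft × 304.8 mm/ft = 37490.40 mm.
Similar triangles through the lens centre give W/dₒ = w/dᵢ; with 1/f = 1/dₒ + 1/dᵢ this gives W = w·(dₒ − f)/f.
W = 43.8 mm × (37490.4 − 511) / 511 = 43.8 × 72.3667 ≈ 3169.663 mm = 3169.663/304.8 ft = 10.3992 ft.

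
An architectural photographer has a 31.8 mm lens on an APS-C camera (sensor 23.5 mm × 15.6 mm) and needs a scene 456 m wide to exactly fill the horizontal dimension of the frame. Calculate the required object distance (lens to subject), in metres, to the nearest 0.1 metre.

W: 456 m = 456000 mm.
Magnification m = w/W = dᵢ/dₒ; combined with 1/f = 1/dₒ + 1/dᵢ this gives dₒ = f·(1 + W/w).
dₒ = 31.8 mm × (1 + 456000/23.5) = 31.8 × 19405.2553 ≈ 617087.119 mm = 617.087 m.

617.1 m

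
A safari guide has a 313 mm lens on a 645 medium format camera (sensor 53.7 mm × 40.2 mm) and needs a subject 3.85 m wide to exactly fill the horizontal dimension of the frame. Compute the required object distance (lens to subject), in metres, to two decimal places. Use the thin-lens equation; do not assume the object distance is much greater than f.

W: 3.85 m = 3850 mm.
Magnification m = w/W = dᵢ/dₒ; combined with 1/f = 1/dₒ + 1/dᵢ this gives dₒ = f·(1 + W/w).
dₒ = 313 mm × (1 + 3850/53.7) = 313 × 72.6946 ≈ 22753.410 mm = 22.7534 m.

22.75 m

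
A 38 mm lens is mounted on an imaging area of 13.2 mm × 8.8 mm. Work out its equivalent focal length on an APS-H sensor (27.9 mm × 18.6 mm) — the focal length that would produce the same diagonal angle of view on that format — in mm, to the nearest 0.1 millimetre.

Sensor diagonal = √(13.2² + 8.8²) = √251.6800 ≈ 15.8644 mm.
Sensor diagonal = √(27.9² + 18.6²) = √1124.3700 ≈ 33.5316 mm.
Equal angle of view means equal diagonal/f ratio, so f₂ = f₁ · (diagonal₂/diagonal₁) = 38 × 33.5316/15.8644.
f₂ = 38 × 2.11364 ≈ 80.318 mm.

80.3 mm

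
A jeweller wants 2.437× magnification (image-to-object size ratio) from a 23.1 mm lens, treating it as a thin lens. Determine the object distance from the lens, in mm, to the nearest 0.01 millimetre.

32.58 mm

With m = dᵢ/dₒ and 1/f = 1/dₒ + 1/dᵢ, substituting dᵢ = m·dₒ gives 1/f = (1 + 1/m)/dₒ, hence dₒ = f·(1 + 1/m).
dₒ = 23.1 × (1 + 1/2.437) = 23.1 × 1.41034 ≈ 32.579 mm.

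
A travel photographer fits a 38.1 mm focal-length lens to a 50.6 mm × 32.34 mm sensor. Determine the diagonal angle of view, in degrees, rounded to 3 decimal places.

76.482°

Sensor diagonal = √(50.6² + 32.34²) = √3606.2356 ≈ 60.0519 mm.
Angle of view α = 2·arctan(d/2f) with d = 60.0519 mm and f = 38.1 mm.
d/2f = 0.78808; arctan(0.78808) ≈ 38.2411°, so α ≈ 76.4821°.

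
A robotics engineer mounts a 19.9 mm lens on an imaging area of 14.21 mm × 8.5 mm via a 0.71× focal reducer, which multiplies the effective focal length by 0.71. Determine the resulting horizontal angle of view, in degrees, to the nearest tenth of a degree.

53.4°

Effective focal length f = 19.9 × 0.71 = 14.129 mm.
α = 2·arctan(14.21 / (2 × 14.129)) = 2·arctan(0.50287) ≈ 53.3926°.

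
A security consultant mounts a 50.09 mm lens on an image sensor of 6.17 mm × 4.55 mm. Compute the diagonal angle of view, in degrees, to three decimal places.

8.752°

Sensor diagonal = √(6.17² + 4.55²) = √58.7714 ≈ 7.6663 mm.
Angle of view α = 2·arctan(d/2f) with d = 7.6663 mm and f = 50.09 mm.
d/2f = 0.07652; arctan(0.07652) ≈ 4.3760°, so α ≈ 8.7520°.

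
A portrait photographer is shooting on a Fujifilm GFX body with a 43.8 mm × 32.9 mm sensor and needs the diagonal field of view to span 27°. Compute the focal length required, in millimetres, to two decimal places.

Sensor diagonal = √(43.8² + 32.9²) = √3000.8500 ≈ 54.7800 mm.
From α = 2·arctan(d/2f) we get f = d / (2·tan(α/2)).
With d = 54.7800 mm and α/2 = 13.5°, tan(α/2) ≈ 0.24008, so f ≈ 54.7800 / 0.48016 ≈ 114.0876 mm.

114.09 mm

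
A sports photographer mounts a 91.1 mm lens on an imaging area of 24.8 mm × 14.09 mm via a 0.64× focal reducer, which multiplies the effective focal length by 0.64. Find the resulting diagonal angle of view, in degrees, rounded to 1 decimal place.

Effective focal length f = 91.1 × 0.64 = 58.304 mm.
Sensor diagonal = √(24.8² + 14.09²) = √813.5681 ≈ 28.5231 mm.
α = 2·arctan(28.523 / (2 × 58.304)) = 2·arctan(0.24461) ≈ 27.4901°.

27.5°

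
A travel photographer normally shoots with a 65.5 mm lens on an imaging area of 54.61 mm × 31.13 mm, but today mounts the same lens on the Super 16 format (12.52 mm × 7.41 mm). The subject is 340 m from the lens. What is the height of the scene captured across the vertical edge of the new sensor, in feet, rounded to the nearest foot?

The focal length stays 65.5 mm; the relevant sensor dimension is now h = 7.41 mm. Object distance dₒ = 340 m = 340000 mm.
Thin-lens field height W = h·(dₒ − f)/f = 7.41 × (340000 − 65.5)/65.5 ≈ 38456.712 mm = 38456.712/304.8 ft = 126.17 ft.

126 ft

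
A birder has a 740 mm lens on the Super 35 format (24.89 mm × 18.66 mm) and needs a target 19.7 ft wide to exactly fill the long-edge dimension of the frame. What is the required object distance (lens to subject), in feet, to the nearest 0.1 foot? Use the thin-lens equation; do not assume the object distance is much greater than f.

588.1 ft

W: 19.7 ft × 304.8 mm/ft = 6004.56 mm.
Magnification m = w/W = dᵢ/dₒ; combined with 1/f = 1/dₒ + 1/dᵢ this gives dₒ = f·(1 + W/w).
dₒ = 740 mm × (1 + 6004.56/24.89) = 740 × 242.2439 ≈ 179260.460 mm = 179260.460/304.8 ft = 588.125 ft.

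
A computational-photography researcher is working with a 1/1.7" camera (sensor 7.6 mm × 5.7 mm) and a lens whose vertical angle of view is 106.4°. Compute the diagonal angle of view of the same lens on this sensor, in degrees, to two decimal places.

131.65°

From the vertical AOV: f = 5.7 / (2·tan(53.2°)) = 5.7 / 2.67346 ≈ 2.1321 mm.
Sensor diagonal = √(7.6² + 5.7²) = √90.2500 ≈ 9.5000 mm.
Diagonal AOV = 2·arctan(9.5000 / (2 × 2.1321)) = 2·arctan(2.22788) ≈ 131.6534°.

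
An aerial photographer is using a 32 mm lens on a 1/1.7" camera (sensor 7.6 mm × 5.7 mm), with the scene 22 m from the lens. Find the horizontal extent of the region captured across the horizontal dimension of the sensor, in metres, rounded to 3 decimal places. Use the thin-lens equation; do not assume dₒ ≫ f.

5.217 m

dₒ: 22 m = 22000 mm.
Similar triangles through the lens centre give W/dₒ = w/dᵢ; with 1/f = 1/dₒ + 1/dᵢ this gives W = w·(dₒ − f)/f.
W = 7.6 mm × (22000 − 32) / 32 = 7.6 × 686.5000 ≈ 5217.400 mm = 5.2174 m.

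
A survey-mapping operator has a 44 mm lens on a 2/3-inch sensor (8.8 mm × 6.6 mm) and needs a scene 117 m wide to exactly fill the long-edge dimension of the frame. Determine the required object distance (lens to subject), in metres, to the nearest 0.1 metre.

W: 117 m = 117000 mm.
Magnification m = w/W = dᵢ/dₒ; combined with 1/f = 1/dₒ + 1/dᵢ this gives dₒ = f·(1 + W/w).
dₒ = 44 mm × (1 + 117000/8.8) = 44 × 13296.4545 ≈ 585044.000 mm = 585.044 m.

585.0 m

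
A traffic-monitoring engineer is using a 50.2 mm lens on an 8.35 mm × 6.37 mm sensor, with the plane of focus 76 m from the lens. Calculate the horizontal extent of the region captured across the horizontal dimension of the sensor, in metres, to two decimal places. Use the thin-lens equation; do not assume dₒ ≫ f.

dₒ: 76 m = 76000 mm.
Similar triangles through the lens centre give W/dₒ = w/dᵢ; with 1/f = 1/dₒ + 1/dᵢ this gives W = w·(dₒ − f)/f.
W = 8.35 mm × (76000 − 50.2) / 50.2 = 8.35 × 1512.9442 ≈ 12633.084 mm = 12.6331 m.

12.63 m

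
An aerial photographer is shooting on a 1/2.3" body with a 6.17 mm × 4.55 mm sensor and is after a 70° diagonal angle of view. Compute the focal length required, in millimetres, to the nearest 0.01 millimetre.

5.47 mm

Sensor diagonal = √(6.17² + 4.55²) = √58.7714 ≈ 7.6663 mm.
From α = 2·arctan(d/2f) we get f = d / (2·tan(α/2)).
With d = 7.6663 mm and α/2 = 35°, tan(α/2) ≈ 0.70021, so f ≈ 7.6663 / 1.40042 ≈ 5.4743 mm.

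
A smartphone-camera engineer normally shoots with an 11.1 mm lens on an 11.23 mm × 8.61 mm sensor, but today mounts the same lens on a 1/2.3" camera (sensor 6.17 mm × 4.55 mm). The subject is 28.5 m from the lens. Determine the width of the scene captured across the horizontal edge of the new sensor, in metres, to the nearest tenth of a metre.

The focal length stays 11.1 mm; the relevant sensor dimension is now w = 6.17 mm. Object distance dₒ = 28.5 m = 28500 mm.
Thin-lens field width W = w·(dₒ − f)/f = 6.17 × (28500 − 11.1)/11.1 ≈ 15835.722 mm = 15.8357 m.

15.8 m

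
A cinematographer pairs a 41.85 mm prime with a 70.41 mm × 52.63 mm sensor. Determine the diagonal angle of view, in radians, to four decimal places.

Sensor diagonal = √(70.41² + 52.63²) = √7727.4850 ≈ 87.9061 mm.
Angle of view α = 2·arctan(d/2f) with d = 87.9061 mm and f = 41.85 mm.
d/2f = 1.05025; arctan(1.05025) ≈ 0.8099 rad, so α ≈ 1.6198 rad.

1.6198 rad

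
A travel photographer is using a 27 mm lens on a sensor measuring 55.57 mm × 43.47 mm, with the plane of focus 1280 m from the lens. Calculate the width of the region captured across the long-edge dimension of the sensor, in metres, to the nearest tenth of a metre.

2634.4 m

dₒ: 1280 m = 1.28e+06 mm.
Similar triangles through the lens centre give W/dₒ = w/dᵢ; with 1/f = 1/dₒ + 1/dᵢ this gives W = w·(dₒ − f)/f.
W = 55.57 mm × (1.28e+06 − 27) / 27 = 55.57 × 47406.4074 ≈ 2634374.060 mm = 2634.37 m.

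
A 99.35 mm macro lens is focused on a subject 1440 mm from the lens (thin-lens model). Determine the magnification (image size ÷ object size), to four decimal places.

0.0741×

Thin lens: 1/f = 1/dₒ + 1/dᵢ → 1/dᵢ = 1/99.35 − 1/1440 = 0.0093710 mm⁻¹, so dᵢ ≈ 106.7124 mm.
Magnification m = dᵢ/dₒ = 106.7124/1440 ≈ 0.07411.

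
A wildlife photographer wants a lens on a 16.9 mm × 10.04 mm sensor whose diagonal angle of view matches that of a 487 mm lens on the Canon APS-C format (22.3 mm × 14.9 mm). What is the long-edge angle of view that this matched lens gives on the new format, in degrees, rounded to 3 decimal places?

2.712°

Sensor diagonal = √(22.3² + 14.9²) = √719.3000 ≈ 26.8198 mm.
Sensor diagonal = √(16.9² + 10.04²) = √386.4116 ≈ 19.6574 mm.
Equal diagonal AOV ⇒ f₂ = f₁ · 19.6574/26.8198 = 487 × 0.73294 ≈ 356.9431 mm.
Long-edge AOV on the new format = 2·arctan(16.9 / (2 × 356.9431)) = 2·arctan(0.02367) ≈ 2.7122°.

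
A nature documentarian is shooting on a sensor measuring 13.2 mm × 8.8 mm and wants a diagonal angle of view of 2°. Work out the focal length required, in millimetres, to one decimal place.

454.4 mm

Sensor diagonal = √(13.2² + 8.8²) = √251.6800 ≈ 15.8644 mm.
From α = 2·arctan(d/2f) we get f = d / (2·tan(α/2)).
With d = 15.8644 mm and α/2 = 1°, tan(α/2) ≈ 0.01746, so f ≈ 15.8644 / 0.03491 ≈ 454.4362 mm.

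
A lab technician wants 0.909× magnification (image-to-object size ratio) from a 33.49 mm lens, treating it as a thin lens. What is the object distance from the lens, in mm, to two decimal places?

With m = dᵢ/dₒ and 1/f = 1/dₒ + 1/dᵢ, substituting dᵢ = m·dₒ gives 1/f = (1 + 1/m)/dₒ, hence dₒ = f·(1 + 1/m).
dₒ = 33.49 × (1 + 1/0.909) = 33.49 × 2.10011 ≈ 70.333 mm.

70.33 mm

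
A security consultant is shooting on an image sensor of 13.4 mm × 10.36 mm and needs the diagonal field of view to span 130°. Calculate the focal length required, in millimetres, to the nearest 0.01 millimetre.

Sensor diagonal = √(13.4² + 10.36²) = √286.8896 ≈ 16.9378 mm.
From α = 2·arctan(d/2f) we get f = d / (2·tan(α/2)).
With d = 16.9378 mm and α/2 = 65°, tan(α/2) ≈ 2.14451, so f ≈ 16.9378 / 4.28901 ≈ 3.9491 mm.

3.95 mm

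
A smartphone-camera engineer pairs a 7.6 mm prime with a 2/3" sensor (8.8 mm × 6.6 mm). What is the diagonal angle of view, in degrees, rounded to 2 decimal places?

71.79°

Sensor diagonal = √(8.8² + 6.6²) = √121.0000 ≈ 11.0000 mm.
Angle of view α = 2·arctan(d/2f) with d = 11.0000 mm and f = 7.6 mm.
d/2f = 0.72368; arctan(0.72368) ≈ 35.8927°, so α ≈ 71.7853°.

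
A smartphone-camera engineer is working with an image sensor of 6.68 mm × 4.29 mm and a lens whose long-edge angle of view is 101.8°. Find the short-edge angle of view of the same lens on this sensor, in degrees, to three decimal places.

From the long-edge AOV: f = 6.68 / (2·tan(50.9°)) = 6.68 / 2.46100 ≈ 2.7143 mm.
Short-edge AOV = 2·arctan(4.29 / (2 × 2.7143)) = 2·arctan(0.79025) ≈ 76.6348°.

76.635°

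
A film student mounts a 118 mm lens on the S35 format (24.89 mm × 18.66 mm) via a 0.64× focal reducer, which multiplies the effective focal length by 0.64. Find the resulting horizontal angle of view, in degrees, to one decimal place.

18.7°

Effective focal length f = 118 × 0.64 = 75.52 mm.
α = 2·arctan(24.89 / (2 × 75.52)) = 2·arctan(0.16479) ≈ 18.7154°.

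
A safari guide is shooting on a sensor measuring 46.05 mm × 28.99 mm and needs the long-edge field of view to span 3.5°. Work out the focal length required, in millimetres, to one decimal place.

From α = 2·arctan(w/2f) we get f = w / (2·tan(α/2)).
With w = 46.05 mm and α/2 = 1.75°, tan(α/2) ≈ 0.03055, so f ≈ 46.05 / 0.06111 ≈ 753.6143 mm.

753.6 mm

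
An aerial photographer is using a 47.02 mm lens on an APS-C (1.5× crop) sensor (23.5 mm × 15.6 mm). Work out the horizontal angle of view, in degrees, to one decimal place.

28.1°

Angle of view α = 2·arctan(w/2f) with w = 23.5 mm and f = 47.02 mm.
w/2f = 0.24989; arctan(0.24989) ≈ 14.0305°, so α ≈ 28.0610°.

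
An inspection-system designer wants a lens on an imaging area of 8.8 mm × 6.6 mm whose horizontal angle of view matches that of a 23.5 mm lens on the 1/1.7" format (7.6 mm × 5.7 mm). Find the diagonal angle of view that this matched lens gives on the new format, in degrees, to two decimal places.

22.85°

Equal horizontal AOV ⇒ f₂ = f₁ · 8.8/7.6 = 23.5 × 1.15789 ≈ 27.2105 mm.
Sensor diagonal = √(8.8² + 6.6²) = √121.0000 ≈ 11.0000 mm.
Diagonal AOV on the new format = 2·arctan(11.0000 / (2 × 27.2105)) = 2·arctan(0.20213) ≈ 22.8542°.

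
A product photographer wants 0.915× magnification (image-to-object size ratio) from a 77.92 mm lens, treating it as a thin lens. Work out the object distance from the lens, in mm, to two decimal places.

163.08 mm

With m = dᵢ/dₒ and 1/f = 1/dₒ + 1/dᵢ, substituting dᵢ = m·dₒ gives 1/f = (1 + 1/m)/dₒ, hence dₒ = f·(1 + 1/m).
dₒ = 77.92 × (1 + 1/0.915) = 77.92 × 2.09290 ≈ 163.078 mm.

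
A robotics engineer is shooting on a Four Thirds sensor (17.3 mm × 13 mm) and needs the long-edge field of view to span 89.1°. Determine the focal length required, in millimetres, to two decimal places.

8.79 mm

From α = 2·arctan(w/2f) we get f = w / (2·tan(α/2)).
With w = 17.3 mm and α/2 = 44.55°, tan(α/2) ≈ 0.98441, so f ≈ 17.3 / 1.96883 ≈ 8.7870 mm.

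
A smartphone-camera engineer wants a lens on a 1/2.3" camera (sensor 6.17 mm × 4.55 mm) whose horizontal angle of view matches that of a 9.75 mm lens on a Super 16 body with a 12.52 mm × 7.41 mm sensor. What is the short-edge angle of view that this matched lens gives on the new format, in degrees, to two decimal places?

50.67°

Equal horizontal AOV ⇒ f₂ = f₁ · 6.17/12.52 = 9.75 × 0.49281 ≈ 4.8049 mm.
Short-edge AOV on the new format = 2·arctan(4.55 / (2 × 4.8049)) = 2·arctan(0.47347) ≈ 50.6727°.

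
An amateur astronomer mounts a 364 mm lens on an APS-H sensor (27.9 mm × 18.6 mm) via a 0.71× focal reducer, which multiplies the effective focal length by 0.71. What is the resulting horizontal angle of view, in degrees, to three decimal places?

Effective focal length f = 364 × 0.71 = 258.44 mm.
α = 2·arctan(27.9 / (2 × 258.44)) = 2·arctan(0.05398) ≈ 6.1794°.

6.179°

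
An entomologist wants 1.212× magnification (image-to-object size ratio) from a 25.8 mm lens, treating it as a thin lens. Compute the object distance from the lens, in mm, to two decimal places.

47.09 mm

With m = dᵢ/dₒ and 1/f = 1/dₒ + 1/dᵢ, substituting dᵢ = m·dₒ gives 1/f = (1 + 1/m)/dₒ, hence dₒ = f·(1 + 1/m).
dₒ = 25.8 × (1 + 1/1.212) = 25.8 × 1.82508 ≈ 47.087 mm.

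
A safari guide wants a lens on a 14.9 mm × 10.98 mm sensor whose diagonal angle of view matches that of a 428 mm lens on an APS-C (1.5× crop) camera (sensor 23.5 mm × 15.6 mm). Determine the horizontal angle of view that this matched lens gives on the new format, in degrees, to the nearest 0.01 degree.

Sensor diagonal = √(23.5² + 15.6²) = √795.6100 ≈ 28.2066 mm.
Sensor diagonal = √(14.9² + 10.98²) = √342.5704 ≈ 18.5087 mm.
Equal diagonal AOV ⇒ f₂ = f₁ · 18.5087/28.2066 = 428 × 0.65618 ≈ 280.8462 mm.
Horizontal AOV on the new format = 2·arctan(14.9 / (2 × 280.8462)) = 2·arctan(0.02653) ≈ 3.0391°.

3.04°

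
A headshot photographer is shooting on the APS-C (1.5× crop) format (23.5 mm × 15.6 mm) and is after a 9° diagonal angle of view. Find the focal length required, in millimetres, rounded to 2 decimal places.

Sensor diagonal = √(23.5² + 15.6²) = √795.6100 ≈ 28.2066 mm.
From α = 2·arctan(d/2f) we get f = d / (2·tan(α/2)).
With d = 28.2066 mm and α/2 = 4.5°, tan(α/2) ≈ 0.07870, so f ≈ 28.2066 / 0.15740 ≈ 179.1992 mm.

179.20 mm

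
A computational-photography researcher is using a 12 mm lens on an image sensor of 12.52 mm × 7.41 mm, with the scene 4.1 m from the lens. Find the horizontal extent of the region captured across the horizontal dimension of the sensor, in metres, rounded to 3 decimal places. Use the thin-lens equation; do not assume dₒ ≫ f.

4.265 m

dₒ: 4.1 m = 4100 mm.
Similar triangles through the lens centre give W/dₒ = w/dᵢ; with 1/f = 1/dₒ + 1/dᵢ this gives W = w·(dₒ − f)/f.
W = 12.52 mm × (4100 − 12) / 12 = 12.52 × 340.6667 ≈ 4265.147 mm = 4.26515 m.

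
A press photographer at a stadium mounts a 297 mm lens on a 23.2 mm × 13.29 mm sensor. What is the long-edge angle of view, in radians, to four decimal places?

0.0781 rad

Angle of view α = 2·arctan(w/2f) with w = 23.2 mm and f = 297 mm.
w/2f = 0.03906; arctan(0.03906) ≈ 0.0390 rad, so α ≈ 0.0781 rad.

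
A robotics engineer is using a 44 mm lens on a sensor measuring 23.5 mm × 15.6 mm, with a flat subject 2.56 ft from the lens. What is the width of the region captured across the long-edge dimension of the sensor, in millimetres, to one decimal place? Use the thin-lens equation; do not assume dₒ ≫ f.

393.2 mm

dₒ: 2.56 ft × 304.8 mm/ft = 780.29 mm.
Similar triangles through the lens centre give W/dₒ = w/dᵢ; with 1/f = 1/dₒ + 1/dᵢ this gives W = w·(dₒ − f)/f.
W = 23.5 mm × (780.288 − 44) / 44 = 23.5 × 16.7338 ≈ 393.245 mm.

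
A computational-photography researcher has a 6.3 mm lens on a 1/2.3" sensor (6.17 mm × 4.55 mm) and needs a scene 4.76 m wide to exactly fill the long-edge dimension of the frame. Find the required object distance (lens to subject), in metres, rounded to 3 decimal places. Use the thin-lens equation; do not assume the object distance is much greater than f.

4.867 m

W: 4.76 m = 4760 mm.
Magnification m = w/W = dᵢ/dₒ; combined with 1/f = 1/dₒ + 1/dᵢ this gives dₒ = f·(1 + W/w).
dₒ = 6.3 mm × (1 + 4760/6.17) = 6.3 × 772.4749 ≈ 4866.592 mm = 4.86659 m.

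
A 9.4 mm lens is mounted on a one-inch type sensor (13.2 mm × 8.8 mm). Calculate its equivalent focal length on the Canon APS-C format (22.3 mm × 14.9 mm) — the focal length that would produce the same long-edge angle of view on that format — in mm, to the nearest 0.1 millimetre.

Equal angle of view means equal width/f ratio, so f₂ = f₁ · (width₂/width₁) = 9.4 × 22.3/13.2.
f₂ = 9.4 × 1.68939 ≈ 15.880 mm.

15.9 mm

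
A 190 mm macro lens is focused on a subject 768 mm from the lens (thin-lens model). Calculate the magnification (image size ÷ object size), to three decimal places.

Thin lens: 1/f = 1/dₒ + 1/dᵢ → 1/dᵢ = 1/190 − 1/768 = 0.0039611 mm⁻¹, so dᵢ ≈ 252.4567 mm.
Magnification m = dᵢ/dₒ = 252.4567/768 ≈ 0.32872.

0.329×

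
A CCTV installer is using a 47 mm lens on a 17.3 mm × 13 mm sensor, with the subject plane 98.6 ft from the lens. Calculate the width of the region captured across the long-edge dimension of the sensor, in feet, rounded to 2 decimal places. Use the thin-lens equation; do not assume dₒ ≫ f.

dₒ: 98.6 ft × 304.8 mm/ft = 30053.28 mm.
Similar triangles through the lens centre give W/dₒ = w/dᵢ; with 1/f = 1/dₒ + 1/dᵢ this gives W = w·(dₒ − f)/f.
W = 17.3 mm × (30053.3 − 47) / 47 = 17.3 × 638.4315 ≈ 11044.864 mm = 11044.864/304.8 ft = 36.2364 ft.

36.24 ft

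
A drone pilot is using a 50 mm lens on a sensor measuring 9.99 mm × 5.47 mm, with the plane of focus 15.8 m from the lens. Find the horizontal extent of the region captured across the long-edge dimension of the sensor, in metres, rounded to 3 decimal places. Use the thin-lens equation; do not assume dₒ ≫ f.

3.147 m

dₒ: 15.8 m = 15800 mm.
Similar triangles through the lens centre give W/dₒ = w/dᵢ; with 1/f = 1/dₒ + 1/dᵢ this gives W = w·(dₒ − f)/f.
W = 9.99 mm × (15800 − 50) / 50 = 9.99 × 315.0000 ≈ 3146.850 mm = 3.14685 m.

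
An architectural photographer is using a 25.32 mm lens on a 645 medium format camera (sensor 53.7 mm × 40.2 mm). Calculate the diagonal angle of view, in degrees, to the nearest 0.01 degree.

Sensor diagonal = √(53.7² + 40.2²) = √4499.7300 ≈ 67.0800 mm.
Angle of view α = 2·arctan(d/2f) with d = 67.0800 mm and f = 25.32 mm.
d/2f = 1.32465; arctan(1.32465) ≈ 52.9501°, so α ≈ 105.9003°.

105.90°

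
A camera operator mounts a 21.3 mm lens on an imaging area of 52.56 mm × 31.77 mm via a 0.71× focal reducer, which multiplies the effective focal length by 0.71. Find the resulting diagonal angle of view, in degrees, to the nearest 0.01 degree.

127.56°

Effective focal length f = 21.3 × 0.71 = 15.123 mm.
Sensor diagonal = √(52.56² + 31.77²) = √3771.8865 ≈ 61.4157 mm.
α = 2·arctan(61.416 / (2 × 15.123)) = 2·arctan(2.03054) ≈ 127.5613°.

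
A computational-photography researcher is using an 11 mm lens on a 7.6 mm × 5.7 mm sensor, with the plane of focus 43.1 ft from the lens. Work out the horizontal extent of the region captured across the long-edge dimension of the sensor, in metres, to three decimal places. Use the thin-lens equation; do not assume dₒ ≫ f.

9.069 m

dₒ: 43.1 ft × 304.8 mm/ft = 13136.88 mm.
Similar triangles through the lens centre give W/dₒ = w/dᵢ; with 1/f = 1/dₒ + 1/dᵢ this gives W = w·(dₒ − f)/f.
W = 7.6 mm × (13136.9 − 11) / 11 = 7.6 × 1193.2618 ≈ 9068.790 mm = 9.06879 m.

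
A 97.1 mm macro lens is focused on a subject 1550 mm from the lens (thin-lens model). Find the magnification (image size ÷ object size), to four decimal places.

0.0668×

Thin lens: 1/f = 1/dₒ + 1/dᵢ → 1/dᵢ = 1/97.1 − 1/1550 = 0.0096535 mm⁻¹, so dᵢ ≈ 103.5894 mm.
Magnification m = dᵢ/dₒ = 103.5894/1550 ≈ 0.06683.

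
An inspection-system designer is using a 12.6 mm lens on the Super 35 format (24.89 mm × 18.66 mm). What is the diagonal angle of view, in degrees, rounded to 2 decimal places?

Sensor diagonal = √(24.89² + 18.66²) = √967.7077 ≈ 31.1080 mm.
Angle of view α = 2·arctan(d/2f) with d = 31.1080 mm and f = 12.6 mm.
d/2f = 1.23444; arctan(1.23444) ≈ 50.9897°, so α ≈ 101.9795°.

101.98°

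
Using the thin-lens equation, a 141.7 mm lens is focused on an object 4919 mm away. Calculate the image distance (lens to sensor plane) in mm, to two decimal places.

145.90 mm

1/dᵢ = 1/f − 1/dₒ = 1/141.7 − 1/4919 = 0.0068539 mm⁻¹.
dᵢ = 1/0.0068539 ≈ 145.9030 mm.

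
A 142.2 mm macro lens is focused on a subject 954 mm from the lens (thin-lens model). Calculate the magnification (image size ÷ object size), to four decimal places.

Thin lens: 1/f = 1/dₒ + 1/dᵢ → 1/dᵢ = 1/142.2 − 1/954 = 0.0059841 mm⁻¹, so dᵢ ≈ 167.1086 mm.
Magnification m = dᵢ/dₒ = 167.1086/954 ≈ 0.17517.

0.1752×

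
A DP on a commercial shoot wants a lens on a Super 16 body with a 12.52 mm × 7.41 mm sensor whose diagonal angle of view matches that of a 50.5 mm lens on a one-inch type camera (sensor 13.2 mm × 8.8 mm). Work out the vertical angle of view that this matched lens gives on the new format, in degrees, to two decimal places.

Sensor diagonal = √(13.2² + 8.8²) = √251.6800 ≈ 15.8644 mm.
Sensor diagonal = √(12.52² + 7.41²) = √211.6585 ≈ 14.5485 mm.
Equal diagonal AOV ⇒ f₂ = f₁ · 14.5485/15.8644 = 50.5 × 0.91705 ≈ 46.3111 mm.
Vertical AOV on the new format = 2·arctan(7.41 / (2 × 46.3111)) = 2·arctan(0.08000) ≈ 9.1481°.

9.15°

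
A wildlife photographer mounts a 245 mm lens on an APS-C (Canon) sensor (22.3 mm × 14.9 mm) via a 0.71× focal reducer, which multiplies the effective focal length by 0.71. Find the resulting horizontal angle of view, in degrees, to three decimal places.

Effective focal length f = 245 × 0.71 = 173.95 mm.
α = 2·arctan(22.3 / (2 × 173.95)) = 2·arctan(0.06410) ≈ 7.3352°.

7.335°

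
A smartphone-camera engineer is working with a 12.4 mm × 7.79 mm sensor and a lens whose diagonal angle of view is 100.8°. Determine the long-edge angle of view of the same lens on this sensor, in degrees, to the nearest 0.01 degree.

Sensor diagonal = √(12.4² + 7.79²) = √214.4441 ≈ 14.6439 mm.
From the diagonal AOV: f = 14.6439 / (2·tan(50.4°)) = 14.6439 / 2.41758 ≈ 6.0572 mm.
Long-edge AOV = 2·arctan(12.4 / (2 × 6.0572)) = 2·arctan(1.02357) ≈ 91.3345°.

91.33°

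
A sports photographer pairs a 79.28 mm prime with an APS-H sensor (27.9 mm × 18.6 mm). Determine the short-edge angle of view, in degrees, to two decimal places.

Angle of view α = 2·arctan(h/2f) with h = 18.6 mm and f = 79.28 mm.
h/2f = 0.11731; arctan(0.11731) ≈ 6.6905°, so α ≈ 13.3811°.

13.38°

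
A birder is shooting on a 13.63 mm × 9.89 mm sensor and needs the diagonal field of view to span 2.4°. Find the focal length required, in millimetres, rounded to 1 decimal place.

Sensor diagonal = √(13.63² + 9.89²) = √283.5890 ≈ 16.8401 mm.
From α = 2·arctan(d/2f) we get f = d / (2·tan(α/2)).
With d = 16.8401 mm and α/2 = 1.2°, tan(α/2) ≈ 0.02095, so f ≈ 16.8401 / 0.04189 ≈ 401.9690 mm.

402.0 mm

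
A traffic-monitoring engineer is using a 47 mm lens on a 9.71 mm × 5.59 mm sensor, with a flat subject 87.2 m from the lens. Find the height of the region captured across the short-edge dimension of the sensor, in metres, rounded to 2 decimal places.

10.37 m

dₒ: 87.2 m = 87200 mm.
Similar triangles through the lens centre give W/dₒ = h/dᵢ; with 1/f = 1/dₒ + 1/dᵢ this gives W = h·(dₒ − f)/f.
W = 5.59 mm × (87200 − 47) / 47 = 5.59 × 1854.3191 ≈ 10365.644 mm = 10.3656 m.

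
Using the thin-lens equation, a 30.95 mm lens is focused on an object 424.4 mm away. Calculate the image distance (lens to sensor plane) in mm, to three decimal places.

1/dᵢ = 1/f − 1/dₒ = 1/30.95 − 1/424.4 = 0.0299539 mm⁻¹.
dᵢ = 1/0.0299539 ≈ 33.3846 mm.

33.385 mm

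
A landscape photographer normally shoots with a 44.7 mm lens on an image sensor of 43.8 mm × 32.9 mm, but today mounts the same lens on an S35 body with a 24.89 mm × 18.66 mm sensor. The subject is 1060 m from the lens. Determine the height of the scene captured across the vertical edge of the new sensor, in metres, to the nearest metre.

The focal length stays 44.7 mm; the relevant sensor dimension is now h = 18.66 mm. Object distance dₒ = 1060 m = 1.06e+06 mm.
Thin-lens field height W = h·(dₒ − f)/f = 18.66 × (1.06e+06 − 44.7)/44.7 ≈ 442477.984 mm = 442.478 m.

442 m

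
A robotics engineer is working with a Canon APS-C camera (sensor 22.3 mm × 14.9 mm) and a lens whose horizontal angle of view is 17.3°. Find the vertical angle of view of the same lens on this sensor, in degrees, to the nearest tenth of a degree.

11.6°

From the horizontal AOV: f = 22.3 / (2·tan(8.65°)) = 22.3 / 0.30426 ≈ 73.2933 mm.
Vertical AOV = 2·arctan(14.9 / (2 × 73.2933)) = 2·arctan(0.10165) ≈ 11.6080°.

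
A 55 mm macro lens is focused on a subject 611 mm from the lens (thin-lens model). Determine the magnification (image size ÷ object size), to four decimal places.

Thin lens: 1/f = 1/dₒ + 1/dᵢ → 1/dᵢ = 1/55 − 1/611 = 0.0165452 mm⁻¹, so dᵢ ≈ 60.4406 mm.
Magnification m = dᵢ/dₒ = 60.4406/611 ≈ 0.09892.

0.0989×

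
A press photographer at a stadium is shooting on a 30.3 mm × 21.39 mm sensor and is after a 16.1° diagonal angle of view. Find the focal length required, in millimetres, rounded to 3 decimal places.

Sensor diagonal = √(30.3² + 21.39²) = √1375.6221 ≈ 37.0894 mm.
From α = 2·arctan(d/2f) we get f = d / (2·tan(α/2)).
With d = 37.0894 mm and α/2 = 8.05°, tan(α/2) ≈ 0.14143, so f ≈ 37.0894 / 0.28286 ≈ 131.1220 mm.

131.122 mm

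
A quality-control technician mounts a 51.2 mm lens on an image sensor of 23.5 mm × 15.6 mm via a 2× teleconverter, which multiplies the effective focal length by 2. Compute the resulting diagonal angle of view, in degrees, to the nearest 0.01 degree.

15.68°

Effective focal length f = 51.2 × 2 = 102.4 mm.
Sensor diagonal = √(23.5² + 15.6²) = √795.6100 ≈ 28.2066 mm.
α = 2·arctan(28.207 / (2 × 102.4)) = 2·arctan(0.13773) ≈ 15.6837°.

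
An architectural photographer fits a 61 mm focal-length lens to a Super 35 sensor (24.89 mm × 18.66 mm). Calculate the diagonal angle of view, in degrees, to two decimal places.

Sensor diagonal = √(24.89² + 18.66²) = √967.7077 ≈ 31.1080 mm.
Angle of view α = 2·arctan(d/2f) with d = 31.1080 mm and f = 61 mm.
d/2f = 0.25498; arctan(0.25498) ≈ 14.3047°, so α ≈ 28.6093°.

28.61°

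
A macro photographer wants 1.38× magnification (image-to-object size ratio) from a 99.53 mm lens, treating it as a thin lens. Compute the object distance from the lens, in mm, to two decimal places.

171.65 mm

With m = dᵢ/dₒ and 1/f = 1/dₒ + 1/dᵢ, substituting dᵢ = m·dₒ gives 1/f = (1 + 1/m)/dₒ, hence dₒ = f·(1 + 1/m).
dₒ = 99.53 × (1 + 1/1.38) = 99.53 × 1.72464 ≈ 171.653 mm.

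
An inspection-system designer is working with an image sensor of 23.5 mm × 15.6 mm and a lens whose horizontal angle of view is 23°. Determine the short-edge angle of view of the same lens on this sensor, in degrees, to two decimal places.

15.38°

From the horizontal AOV: f = 23.5 / (2·tan(11.5°)) = 23.5 / 0.40690 ≈ 57.7531 mm.
Short-edge AOV = 2·arctan(15.6 / (2 × 57.7531)) = 2·arctan(0.13506) ≈ 15.3834°.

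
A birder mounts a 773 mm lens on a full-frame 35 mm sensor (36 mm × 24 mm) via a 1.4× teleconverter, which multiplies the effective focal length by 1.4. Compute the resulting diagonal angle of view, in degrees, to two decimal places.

2.29°

Effective focal length f = 773 × 1.4 = 1082.2 mm.
Sensor diagonal = √(36² + 24²) = √1872.0000 ≈ 43.2666 mm.
α = 2·arctan(43.267 / (2 × 1082.2)) = 2·arctan(0.01999) ≈ 2.2904°.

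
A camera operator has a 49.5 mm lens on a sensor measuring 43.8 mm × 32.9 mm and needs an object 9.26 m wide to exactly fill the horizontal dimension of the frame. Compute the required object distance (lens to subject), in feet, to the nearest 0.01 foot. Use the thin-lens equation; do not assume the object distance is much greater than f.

W: 9.26 m = 9260 mm.
Magnification m = w/W = dᵢ/dₒ; combined with 1/f = 1/dₒ + 1/dᵢ this gives dₒ = f·(1 + W/w).
dₒ = 49.5 mm × (1 + 9260/43.8) = 49.5 × 212.4155 ≈ 10514.568 mm = 10514.568/304.8 ft = 34.4966 ft.

34.50 ft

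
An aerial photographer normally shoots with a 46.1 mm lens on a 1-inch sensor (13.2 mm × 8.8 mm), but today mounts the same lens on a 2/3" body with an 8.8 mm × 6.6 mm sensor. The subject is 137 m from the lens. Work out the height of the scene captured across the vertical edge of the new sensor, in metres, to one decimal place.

The focal length stays 46.1 mm; the relevant sensor dimension is now h = 6.6 mm. Object distance dₒ = 137 m = 137000 mm.
Thin-lens field height W = h·(dₒ − f)/f = 6.6 × (137000 − 46.1)/46.1 ≈ 19607.283 mm = 19.6073 m.

19.6 m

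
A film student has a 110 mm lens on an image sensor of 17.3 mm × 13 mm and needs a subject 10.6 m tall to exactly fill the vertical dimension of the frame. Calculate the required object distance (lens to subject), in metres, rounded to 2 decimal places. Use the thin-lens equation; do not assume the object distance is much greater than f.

89.80 m

W: 10.6 m = 10600 mm.
Magnification m = h/W = dᵢ/dₒ; combined with 1/f = 1/dₒ + 1/dᵢ this gives dₒ = f·(1 + W/h).
dₒ = 110 mm × (1 + 10600/13) = 110 × 816.3846 ≈ 89802.308 mm = 89.8023 m.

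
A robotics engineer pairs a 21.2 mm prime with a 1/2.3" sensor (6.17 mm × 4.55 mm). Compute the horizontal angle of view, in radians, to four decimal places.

Angle of view α = 2·arctan(w/2f) with w = 6.17 mm and f = 21.2 mm.
w/2f = 0.14552; arctan(0.14552) ≈ 0.1445 rad, so α ≈ 0.2890 rad.

0.2890 rad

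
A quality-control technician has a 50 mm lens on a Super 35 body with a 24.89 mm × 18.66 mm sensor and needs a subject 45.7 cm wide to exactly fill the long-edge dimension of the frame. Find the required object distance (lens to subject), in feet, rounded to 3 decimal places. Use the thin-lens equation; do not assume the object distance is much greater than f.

W: 45.7 cm = 457 mm.
Magnification m = w/W = dᵢ/dₒ; combined with 1/f = 1/dₒ + 1/dᵢ this gives dₒ = f·(1 + W/w).
dₒ = 50 mm × (1 + 457/24.89) = 50 × 19.3608 ≈ 968.039 mm = 968.039/304.8 ft = 3.17598 ft.

3.176 ft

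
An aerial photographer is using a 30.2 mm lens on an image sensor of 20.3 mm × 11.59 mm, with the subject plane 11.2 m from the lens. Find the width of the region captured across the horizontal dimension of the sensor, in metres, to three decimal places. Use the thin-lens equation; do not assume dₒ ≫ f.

7.508 m

dₒ: 11.2 m = 11200 mm.
Similar triangles through the lens centre give W/dₒ = w/dᵢ; with 1/f = 1/dₒ + 1/dᵢ this gives W = w·(dₒ − f)/f.
W = 20.3 mm × (11200 − 30.2) / 30.2 = 20.3 × 369.8609 ≈ 7508.177 mm = 7.50818 m.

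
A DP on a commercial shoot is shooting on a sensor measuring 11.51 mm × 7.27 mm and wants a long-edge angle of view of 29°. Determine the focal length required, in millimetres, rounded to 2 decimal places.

From α = 2·arctan(w/2f) we get f = w / (2·tan(α/2)).
With w = 11.51 mm and α/2 = 14.5°, tan(α/2) ≈ 0.25862, so f ≈ 11.51 / 0.51724 ≈ 22.2529 mm.

22.25 mm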